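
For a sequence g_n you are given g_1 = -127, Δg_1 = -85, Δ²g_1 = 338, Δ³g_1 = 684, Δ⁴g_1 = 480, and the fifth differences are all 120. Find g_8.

Build the table forward from the leading diagonal:
Fifth differences: 120  120  120  120  120  120  120  120
Fourth differences: 480  600  720  840  960  1080  1200  1320
Third differences: 684  1164  1764  2484  3324  4284  5364  6564
Second differences: 338  1022  2186  3950  6434  9758  14042  19406
First differences: -85  253  1275  3461  7411  13845  23603  37645
g: -127  -212  41  1316  4777  12188  26033  49636

49636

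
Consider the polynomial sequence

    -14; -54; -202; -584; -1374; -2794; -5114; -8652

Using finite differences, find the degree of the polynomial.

4

-40, -148, -382, -790, -1420, -2320, -3538
-108, -234, -408, -630, -900, -1218
-126, -174, -222, -270, -318
-48, -48, -48, -48
The fourth differences are constant, so the polynomial has degree 4.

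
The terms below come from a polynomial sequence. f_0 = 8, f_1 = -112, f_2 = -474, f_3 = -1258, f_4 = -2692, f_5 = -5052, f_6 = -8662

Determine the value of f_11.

First differences: -120  -362  -784  -1434  -2360  -3610
Second differences: -242  -422  -650  -926  -1250
Third differences: -180  -228  -276  -324
Fourth differences: -48  -48  -48
The fourth differences are constant (-48).
-324 − 48 = -372;  -1250 − 372 = -1622;  -3610 − 1622 = -5232;  -8662 − 5232 = -13894
-372 − 48 = -420;  -1622 − 420 = -2042;  -5232 − 2042 = -7274;  -13894 − 7274 = -21168
-420 − 48 = -468;  -2042 − 468 = -2510;  -7274 − 2510 = -9784;  -21168 − 9784 = -30952
-468 − 48 = -516;  -2510 − 516 = -3026;  -9784 − 3026 = -12810;  -30952 − 12810 = -43762
-516 − 48 = -564;  -3026 − 564 = -3590;  -12810 − 3590 = -16400;  -43762 − 16400 = -60162

-60162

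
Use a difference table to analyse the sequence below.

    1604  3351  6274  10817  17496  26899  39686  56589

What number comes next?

78412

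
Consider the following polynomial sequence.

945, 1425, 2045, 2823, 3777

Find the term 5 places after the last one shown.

480 , 620 , 778 , 954
140 , 158 , 176
18 , 18
The third differences are constant (18).
176 + 18 = 194;  954 + 194 = 1148;  3777 + 1148 = 4925
194 + 18 = 212;  1148 + 212 = 1360;  4925 + 1360 = 6285
212 + 18 = 230;  1360 + 230 = 1590;  6285 + 1590 = 7875
230 + 18 = 248;  1590 + 248 = 1838;  7875 + 1838 = 9713
248 + 18 = 266;  1838 + 266 = 2104;  9713 + 2104 = 11817

11817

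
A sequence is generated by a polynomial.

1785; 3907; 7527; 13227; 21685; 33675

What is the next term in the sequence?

50067

First differences: 2122, 3620, 5700, 8458, 11990
Second differences: 1498, 2080, 2758, 3532
Third differences: 582, 678, 774
Fourth differences: 96, 96
Fourth differences constant at 96.
774 + 96 = 870;  3532 + 870 = 4402;  11990 + 4402 = 16392;  33675 + 16392 = 50067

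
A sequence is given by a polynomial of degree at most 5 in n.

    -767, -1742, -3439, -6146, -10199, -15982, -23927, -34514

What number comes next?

-48271

-975 , -1697 , -2707 , -4053 , -5783 , -7945 , -10587
-722 , -1010 , -1346 , -1730 , -2162 , -2642
-288 , -336 , -384 , -432 , -480
-48 , -48 , -48 , -48
Constant fourth difference = -48, so extend:
-480 − 48 = -528;  -2642 − 528 = -3170;  -10587 − 3170 = -13757;  -34514 − 13757 = -48271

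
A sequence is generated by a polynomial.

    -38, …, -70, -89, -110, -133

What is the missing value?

-53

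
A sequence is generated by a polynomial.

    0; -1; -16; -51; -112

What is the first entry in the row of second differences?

-14

First differences: -1, -15, -35, -61
Second differences: -14, -20, -26
Third differences: -6, -6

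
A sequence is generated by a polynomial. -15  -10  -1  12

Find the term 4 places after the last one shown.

Δ: 5 , 9 , 13
Δ²: 4 , 4
Constant second difference = 4, so extend:
13 + 4 = 17;  12 + 17 = 29
17 + 4 = 21;  29 + 21 = 50
21 + 4 = 25;  50 + 25 = 75
25 + 4 = 29;  75 + 29 = 104

104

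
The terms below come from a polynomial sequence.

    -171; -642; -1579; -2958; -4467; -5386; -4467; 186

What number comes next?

-471, -937, -1379, -1509, -919, 919, 4653
-466, -442, -130, 590, 1838, 3734
24, 312, 720, 1248, 1896
288, 408, 528, 648
120, 120, 120
Fifth differences constant at 120.
648 + 120 = 768;  1896 + 768 = 2664;  3734 + 2664 = 6398;  4653 + 6398 = 11051;  186 + 11051 = 11237

11237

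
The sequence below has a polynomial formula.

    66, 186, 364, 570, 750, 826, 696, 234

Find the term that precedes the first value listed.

10

120, 178, 206, 180, 76, -130, -462
58, 28, -26, -104, -206, -332
-30, -54, -78, -102, -126
-24, -24, -24, -24
The fourth differences are constant at -24.
Work back: -30 + 24 = -6;  58 + 6 = 64;  120 − 64 = 56;  66 − 56 = 10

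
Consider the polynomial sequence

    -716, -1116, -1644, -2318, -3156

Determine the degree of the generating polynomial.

3

D1: -400, -528, -674, -838
D2: -128, -146, -164
D3: -18, -18
The third differences are constant, so the polynomial has degree 3.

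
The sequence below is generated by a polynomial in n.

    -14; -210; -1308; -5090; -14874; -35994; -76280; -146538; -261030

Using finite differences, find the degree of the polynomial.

Δ: -196, -1098, -3782, -9784, -21120, -40286, -70258, -114492
Δ²: -902, -2684, -6002, -11336, -19166, -29972, -44234
Δ³: -1782, -3318, -5334, -7830, -10806, -14262
Δ⁴: -1536, -2016, -2496, -2976, -3456
Δ⁵: -480, -480, -480, -480
The fifth differences are constant, so the polynomial has degree 5.

5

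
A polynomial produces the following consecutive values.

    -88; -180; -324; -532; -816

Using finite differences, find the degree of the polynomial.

Δ: -92, -144, -208, -284
Δ²: -52, -64, -76
Δ³: -12, -12
The third differences are constant, so the polynomial has degree 3.

3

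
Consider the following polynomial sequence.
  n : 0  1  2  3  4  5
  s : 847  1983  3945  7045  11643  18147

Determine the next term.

27013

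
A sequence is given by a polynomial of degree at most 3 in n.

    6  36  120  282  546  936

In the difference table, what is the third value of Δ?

Δ: 30, 84, 162, 264, 390
Δ²: 54, 78, 102, 126
Δ³: 24, 24, 24

162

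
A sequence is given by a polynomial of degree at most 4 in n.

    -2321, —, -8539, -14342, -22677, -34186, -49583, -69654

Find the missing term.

-4698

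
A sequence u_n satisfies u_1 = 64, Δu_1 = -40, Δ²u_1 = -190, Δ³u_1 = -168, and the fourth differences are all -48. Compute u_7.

Build the table forward from the leading diagonal:
Fourth differences: -48  -48  -48  -48  -48  -48  -48
Third differences: -168  -216  -264  -312  -360  -408  -456
Second differences: -190  -358  -574  -838  -1150  -1510  -1918
First differences: -40  -230  -588  -1162  -2000  -3150  -4660
u: 64  24  -206  -794  -1956  -3956  -7106

-7106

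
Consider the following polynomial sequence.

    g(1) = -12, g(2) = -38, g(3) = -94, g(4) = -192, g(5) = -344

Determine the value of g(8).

-1244

First differences: -26 , -56 , -98 , -152
Second differences: -30 , -42 , -54
Third differences: -12 , -12
Constant third difference = -12, so extend:
-54 − 12 = -66;  -152 − 66 = -218;  -344 − 218 = -562
-66 − 12 = -78;  -218 − 78 = -296;  -562 − 296 = -858
-78 − 12 = -90;  -296 − 90 = -386;  -858 − 386 = -1244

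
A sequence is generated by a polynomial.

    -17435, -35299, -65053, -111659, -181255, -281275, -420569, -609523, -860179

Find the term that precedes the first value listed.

-7555

First differences: -17864  -29754  -46606  -69596  -100020  -139294  -188954  -250656
Second differences: -11890  -16852  -22990  -30424  -39274  -49660  -61702
Third differences: -4962  -6138  -7434  -8850  -10386  -12042
Fourth differences: -1176  -1296  -1416  -1536  -1656
Fifth differences: -120  -120  -120  -120
The fifth differences are constant at -120.
Work back: -1176 + 120 = -1056;  -4962 + 1056 = -3906;  -11890 + 3906 = -7984;  -17864 + 7984 = -9880;  -17435 + 9880 = -7555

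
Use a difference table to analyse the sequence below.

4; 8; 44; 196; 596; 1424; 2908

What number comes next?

5324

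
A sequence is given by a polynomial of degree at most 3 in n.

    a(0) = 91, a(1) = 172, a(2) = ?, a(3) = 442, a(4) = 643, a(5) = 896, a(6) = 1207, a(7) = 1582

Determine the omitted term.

Using the last 5 terms:
First differences: 201  253  311  375
Second differences: 52  58  64
Third differences: 6  6
Constant third difference = 6.
Extend backward: 52 − 6 = 46;  201 − 46 = 155;  442 − 155 = 287

287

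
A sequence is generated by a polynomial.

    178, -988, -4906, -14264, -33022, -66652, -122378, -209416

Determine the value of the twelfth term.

-1138168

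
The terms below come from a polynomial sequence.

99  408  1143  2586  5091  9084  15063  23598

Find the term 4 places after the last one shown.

First differences: 309 , 735 , 1443 , 2505 , 3993 , 5979 , 8535
Second differences: 426 , 708 , 1062 , 1488 , 1986 , 2556
Third differences: 282 , 354 , 426 , 498 , 570
Fourth differences: 72 , 72 , 72 , 72
Fourth differences constant at 72.
570 + 72 = 642;  2556 + 642 = 3198;  8535 + 3198 = 11733;  23598 + 11733 = 35331
642 + 72 = 714;  3198 + 714 = 3912;  11733 + 3912 = 15645;  35331 + 15645 = 50976
714 + 72 = 786;  3912 + 786 = 4698;  15645 + 4698 = 20343;  50976 + 20343 = 71319
786 + 72 = 858;  4698 + 858 = 5556;  20343 + 5556 = 25899;  71319 + 25899 = 97218

97218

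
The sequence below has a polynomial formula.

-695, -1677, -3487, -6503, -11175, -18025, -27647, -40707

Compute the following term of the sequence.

-57943

Δ: -982, -1810, -3016, -4672, -6850, -9622, -13060
Δ²: -828, -1206, -1656, -2178, -2772, -3438
Δ³: -378, -450, -522, -594, -666
Δ⁴: -72, -72, -72, -72
Constant fourth difference = -72, so extend:
-666 − 72 = -738;  -3438 − 738 = -4176;  -13060 − 4176 = -17236;  -40707 − 17236 = -57943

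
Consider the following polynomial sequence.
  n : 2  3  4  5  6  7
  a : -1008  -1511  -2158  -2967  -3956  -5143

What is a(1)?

-631

Δ: -503, -647, -809, -989, -1187
Δ²: -144, -162, -180, -198
Δ³: -18, -18, -18
The third differences are constant at -18.
Work back: -144 + 18 = -126;  -503 + 126 = -377;  -1008 + 377 = -631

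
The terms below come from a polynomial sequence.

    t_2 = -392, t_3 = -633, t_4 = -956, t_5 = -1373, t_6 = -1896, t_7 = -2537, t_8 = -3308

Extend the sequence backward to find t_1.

-241, -323, -417, -523, -641, -771
-82, -94, -106, -118, -130
-12, -12, -12, -12
The third differences are constant at -12.
Work back: -82 + 12 = -70;  -241 + 70 = -171;  -392 + 171 = -221

-221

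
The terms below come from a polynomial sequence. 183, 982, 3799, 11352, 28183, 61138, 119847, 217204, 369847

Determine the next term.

598638

799, 2817, 7553, 16831, 32955, 58709, 97357, 152643
2018, 4736, 9278, 16124, 25754, 38648, 55286
2718, 4542, 6846, 9630, 12894, 16638
1824, 2304, 2784, 3264, 3744
480, 480, 480, 480
Constant fifth difference = 480, so extend:
3744 + 480 = 4224;  16638 + 4224 = 20862;  55286 + 20862 = 76148;  152643 + 76148 = 228791;  369847 + 228791 = 598638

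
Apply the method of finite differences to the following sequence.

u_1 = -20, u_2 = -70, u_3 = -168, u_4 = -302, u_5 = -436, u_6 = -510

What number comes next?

-50, -98, -134, -134, -74
-48, -36, 0, 60
12, 36, 60
24, 24
The fourth differences are constant (24).
60 + 24 = 84;  60 + 84 = 144;  -74 + 144 = 70;  -510 + 70 = -440

-440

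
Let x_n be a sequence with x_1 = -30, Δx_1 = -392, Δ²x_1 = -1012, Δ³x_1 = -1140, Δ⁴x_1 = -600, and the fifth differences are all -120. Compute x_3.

Build the table forward from the leading diagonal:
D5: -120  -120  -120
D4: -600  -720  -840
D3: -1140  -1740  -2460
D2: -1012  -2152  -3892
D1: -392  -1404  -3556
x: -30  -422  -1826

-1826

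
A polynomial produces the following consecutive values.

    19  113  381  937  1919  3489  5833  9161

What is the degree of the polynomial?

4

Δ: 94, 268, 556, 982, 1570, 2344, 3328
Δ²: 174, 288, 426, 588, 774, 984
Δ³: 114, 138, 162, 186, 210
Δ⁴: 24, 24, 24, 24
The fourth differences are constant, so the polynomial has degree 4.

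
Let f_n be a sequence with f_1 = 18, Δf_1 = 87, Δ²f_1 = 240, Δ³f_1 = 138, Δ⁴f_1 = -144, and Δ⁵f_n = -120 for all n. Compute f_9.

Build the table forward from the leading diagonal:
Δ⁵: -120, -120, -120, -120, -120, -120, -120, -120, -120
Δ⁴: -144, -264, -384, -504, -624, -744, -864, -984, -1104
Δ³: 138, -6, -270, -654, -1158, -1782, -2526, -3390, -4374
Δ²: 240, 378, 372, 102, -552, -1710, -3492, -6018, -9408
Δ: 87, 327, 705, 1077, 1179, 627, -1083, -4575, -10593
f: 18, 105, 432, 1137, 2214, 3393, 4020, 2937, -1638

-1638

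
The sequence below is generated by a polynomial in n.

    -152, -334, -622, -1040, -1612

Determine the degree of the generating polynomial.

-182, -288, -418, -572
-106, -130, -154
-24, -24
The third differences are constant, so the polynomial has degree 3.

3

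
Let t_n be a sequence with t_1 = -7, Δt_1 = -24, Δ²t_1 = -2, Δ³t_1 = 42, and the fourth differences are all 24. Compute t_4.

-43

Build the table forward from the leading diagonal:
D4: 24, 24, 24, 24
D3: 42, 66, 90, 114
D2: -2, 40, 106, 196
D1: -24, -26, 14, 120
t: -7, -31, -57, -43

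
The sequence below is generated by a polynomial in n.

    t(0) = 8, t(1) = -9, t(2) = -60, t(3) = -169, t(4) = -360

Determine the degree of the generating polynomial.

3

-17, -51, -109, -191
-34, -58, -82
-24, -24
The third differences are constant, so the polynomial has degree 3.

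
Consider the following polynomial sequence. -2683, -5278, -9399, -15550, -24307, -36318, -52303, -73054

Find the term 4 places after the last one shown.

D1: -2595  -4121  -6151  -8757  -12011  -15985  -20751
D2: -1526  -2030  -2606  -3254  -3974  -4766
D3: -504  -576  -648  -720  -792
D4: -72  -72  -72  -72
Constant fourth difference = -72, so extend:
-792 − 72 = -864;  -4766 − 864 = -5630;  -20751 − 5630 = -26381;  -73054 − 26381 = -99435
-864 − 72 = -936;  -5630 − 936 = -6566;  -26381 − 6566 = -32947;  -99435 − 32947 = -132382
-936 − 72 = -1008;  -6566 − 1008 = -7574;  -32947 − 7574 = -40521;  -132382 − 40521 = -172903
-1008 − 72 = -1080;  -7574 − 1080 = -8654;  -40521 − 8654 = -49175;  -172903 − 49175 = -222078

-222078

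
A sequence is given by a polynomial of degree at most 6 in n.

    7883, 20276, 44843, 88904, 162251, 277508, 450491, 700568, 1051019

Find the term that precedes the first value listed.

2456

Δ: 12393, 24567, 44061, 73347, 115257, 172983, 250077, 350451
Δ²: 12174, 19494, 29286, 41910, 57726, 77094, 100374
Δ³: 7320, 9792, 12624, 15816, 19368, 23280
Δ⁴: 2472, 2832, 3192, 3552, 3912
Δ⁵: 360, 360, 360, 360
The fifth differences are constant at 360.
Work back: 2472 − 360 = 2112;  7320 − 2112 = 5208;  12174 − 5208 = 6966;  12393 − 6966 = 5427;  7883 − 5427 = 2456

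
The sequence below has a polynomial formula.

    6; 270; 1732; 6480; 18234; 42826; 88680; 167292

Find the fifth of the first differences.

Δ: 264, 1462, 4748, 11754, 24592, 45854, 78612
Δ²: 1198, 3286, 7006, 12838, 21262, 32758
Δ³: 2088, 3720, 5832, 8424, 11496
Δ⁴: 1632, 2112, 2592, 3072
Δ⁵: 480, 480, 480

24592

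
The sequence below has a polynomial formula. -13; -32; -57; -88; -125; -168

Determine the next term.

Δ: -19  -25  -31  -37  -43
Δ²: -6  -6  -6  -6
Constant second difference = -6, so extend:
-43 − 6 = -49;  -168 − 49 = -217

-217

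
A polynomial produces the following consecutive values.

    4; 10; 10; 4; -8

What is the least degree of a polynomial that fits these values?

2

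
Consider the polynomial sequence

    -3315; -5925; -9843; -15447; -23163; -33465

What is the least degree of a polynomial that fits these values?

Δ: -2610, -3918, -5604, -7716, -10302
Δ²: -1308, -1686, -2112, -2586
Δ³: -378, -426, -474
Δ⁴: -48, -48
The fourth differences are constant, so the polynomial has degree 4.

4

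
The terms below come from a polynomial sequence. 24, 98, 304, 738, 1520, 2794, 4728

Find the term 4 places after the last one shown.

74, 206, 434, 782, 1274, 1934
132, 228, 348, 492, 660
96, 120, 144, 168
24, 24, 24
The fourth differences are constant (24).
168 + 24 = 192;  660 + 192 = 852;  1934 + 852 = 2786;  4728 + 2786 = 7514
192 + 24 = 216;  852 + 216 = 1068;  2786 + 1068 = 3854;  7514 + 3854 = 11368
216 + 24 = 240;  1068 + 240 = 1308;  3854 + 1308 = 5162;  11368 + 5162 = 16530
240 + 24 = 264;  1308 + 264 = 1572;  5162 + 1572 = 6734;  16530 + 6734 = 23264

23264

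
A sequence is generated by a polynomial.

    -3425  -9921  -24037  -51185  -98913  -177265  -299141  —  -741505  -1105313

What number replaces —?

Using the first 7 terms:
Δ: -6496, -14116, -27148, -47728, -78352, -121876
Δ²: -7620, -13032, -20580, -30624, -43524
Δ³: -5412, -7548, -10044, -12900
Δ⁴: -2136, -2496, -2856
Δ⁵: -360, -360
Constant fifth difference = -360.
Extend forward: -2856 − 360 = -3216;  -12900 − 3216 = -16116;  -43524 − 16116 = -59640;  -121876 − 59640 = -181516;  -299141 − 181516 = -480657

-480657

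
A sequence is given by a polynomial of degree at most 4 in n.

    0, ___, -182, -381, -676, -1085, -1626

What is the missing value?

Using the last 5 terms:
-199  -295  -409  -541
-96  -114  -132
-18  -18
Constant third difference = -18.
Extend backward: -96 + 18 = -78;  -199 + 78 = -121;  -182 + 121 = -61

-61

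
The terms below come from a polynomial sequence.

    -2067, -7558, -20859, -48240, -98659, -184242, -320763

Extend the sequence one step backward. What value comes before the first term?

-5491, -13301, -27381, -50419, -85583, -136521
-7810, -14080, -23038, -35164, -50938
-6270, -8958, -12126, -15774
-2688, -3168, -3648
-480, -480
The fifth differences are constant at -480.
Work back: -2688 + 480 = -2208;  -6270 + 2208 = -4062;  -7810 + 4062 = -3748;  -5491 + 3748 = -1743;  -2067 + 1743 = -324

-324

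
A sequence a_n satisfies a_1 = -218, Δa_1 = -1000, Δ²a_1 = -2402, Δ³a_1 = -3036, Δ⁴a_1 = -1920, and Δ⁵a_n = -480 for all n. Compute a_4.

-13460

Build the table forward from the leading diagonal:
D5: -480, -480, -480, -480
D4: -1920, -2400, -2880, -3360
D3: -3036, -4956, -7356, -10236
D2: -2402, -5438, -10394, -17750
D1: -1000, -3402, -8840, -19234
a: -218, -1218, -4620, -13460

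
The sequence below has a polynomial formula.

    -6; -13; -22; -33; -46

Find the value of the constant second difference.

Δ: -7, -9, -11, -13
Δ²: -2, -2, -2

-2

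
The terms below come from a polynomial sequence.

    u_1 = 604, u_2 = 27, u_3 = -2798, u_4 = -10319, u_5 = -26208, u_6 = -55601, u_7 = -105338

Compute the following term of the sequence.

Δ: -577 , -2825 , -7521 , -15889 , -29393 , -49737
Δ²: -2248 , -4696 , -8368 , -13504 , -20344
Δ³: -2448 , -3672 , -5136 , -6840
Δ⁴: -1224 , -1464 , -1704
Δ⁵: -240 , -240
Constant fifth difference = -240, so extend:
-1704 − 240 = -1944;  -6840 − 1944 = -8784;  -20344 − 8784 = -29128;  -49737 − 29128 = -78865;  -105338 − 78865 = -184203

-184203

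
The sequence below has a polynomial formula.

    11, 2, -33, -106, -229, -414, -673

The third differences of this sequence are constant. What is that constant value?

-12

D1: -9, -35, -73, -123, -185, -259
D2: -26, -38, -50, -62, -74
D3: -12, -12, -12, -12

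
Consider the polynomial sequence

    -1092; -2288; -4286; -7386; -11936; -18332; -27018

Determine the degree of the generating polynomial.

4

Δ: -1196, -1998, -3100, -4550, -6396, -8686
Δ²: -802, -1102, -1450, -1846, -2290
Δ³: -300, -348, -396, -444
Δ⁴: -48, -48, -48
The fourth differences are constant, so the polynomial has degree 4.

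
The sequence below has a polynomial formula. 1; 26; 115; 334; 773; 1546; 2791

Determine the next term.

4670

25 , 89 , 219 , 439 , 773 , 1245
64 , 130 , 220 , 334 , 472
66 , 90 , 114 , 138
24 , 24 , 24
Fourth differences constant at 24.
138 + 24 = 162;  472 + 162 = 634;  1245 + 634 = 1879;  2791 + 1879 = 4670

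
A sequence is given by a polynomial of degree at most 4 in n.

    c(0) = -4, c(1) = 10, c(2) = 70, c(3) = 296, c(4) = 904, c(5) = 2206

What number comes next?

4610

D1: 14 , 60 , 226 , 608 , 1302
D2: 46 , 166 , 382 , 694
D3: 120 , 216 , 312
D4: 96 , 96
Constant fourth difference = 96, so extend:
312 + 96 = 408;  694 + 408 = 1102;  1302 + 1102 = 2404;  2206 + 2404 = 4610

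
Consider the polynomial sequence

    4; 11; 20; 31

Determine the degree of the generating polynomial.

2

7, 9, 11
2, 2
The second differences are constant, so the polynomial has degree 2.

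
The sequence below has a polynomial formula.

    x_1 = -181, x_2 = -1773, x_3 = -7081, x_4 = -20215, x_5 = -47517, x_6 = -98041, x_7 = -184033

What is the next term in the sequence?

D1: -1592, -5308, -13134, -27302, -50524, -85992
D2: -3716, -7826, -14168, -23222, -35468
D3: -4110, -6342, -9054, -12246
D4: -2232, -2712, -3192
D5: -480, -480
The fifth differences are constant (-480).
-3192 − 480 = -3672;  -12246 − 3672 = -15918;  -35468 − 15918 = -51386;  -85992 − 51386 = -137378;  -184033 − 137378 = -321411

-321411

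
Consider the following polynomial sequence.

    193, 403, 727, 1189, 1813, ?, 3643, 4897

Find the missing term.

Using the first 5 terms:
Δ: 210  324  462  624
Δ²: 114  138  162
Δ³: 24  24
Constant third difference = 24.
Extend forward: 162 + 24 = 186;  624 + 186 = 810;  1813 + 810 = 2623

2623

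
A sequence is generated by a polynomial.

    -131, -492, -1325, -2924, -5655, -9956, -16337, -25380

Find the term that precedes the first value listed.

-20

First differences: -361  -833  -1599  -2731  -4301  -6381  -9043
Second differences: -472  -766  -1132  -1570  -2080  -2662
Third differences: -294  -366  -438  -510  -582
Fourth differences: -72  -72  -72  -72
The fourth differences are constant at -72.
Work back: -294 + 72 = -222;  -472 + 222 = -250;  -361 + 250 = -111;  -131 + 111 = -20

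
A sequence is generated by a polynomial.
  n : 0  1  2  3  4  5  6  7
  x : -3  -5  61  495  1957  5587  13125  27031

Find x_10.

144877

-2, 66, 434, 1462, 3630, 7538, 13906
68, 368, 1028, 2168, 3908, 6368
300, 660, 1140, 1740, 2460
360, 480, 600, 720
120, 120, 120
The fifth differences are constant (120).
720 + 120 = 840;  2460 + 840 = 3300;  6368 + 3300 = 9668;  13906 + 9668 = 23574;  27031 + 23574 = 50605
840 + 120 = 960;  3300 + 960 = 4260;  9668 + 4260 = 13928;  23574 + 13928 = 37502;  50605 + 37502 = 88107
960 + 120 = 1080;  4260 + 1080 = 5340;  13928 + 5340 = 19268;  37502 + 19268 = 56770;  88107 + 56770 = 144877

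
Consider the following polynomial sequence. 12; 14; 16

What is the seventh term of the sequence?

24

Δ: 2, 2
Constant first difference = 2, so extend:
16 + 2 = 18
18 + 2 = 20
20 + 2 = 22
22 + 2 = 24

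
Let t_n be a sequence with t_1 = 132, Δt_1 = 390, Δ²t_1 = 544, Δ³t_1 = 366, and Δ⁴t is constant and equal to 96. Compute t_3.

1456

Build the table forward from the leading diagonal:
D4: 96  96  96
D3: 366  462  558
D2: 544  910  1372
D1: 390  934  1844
t: 132  522  1456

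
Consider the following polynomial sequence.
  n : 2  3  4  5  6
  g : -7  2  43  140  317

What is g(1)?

-8

D1: 9  41  97  177
D2: 32  56  80
D3: 24  24
The third differences are constant at 24.
Work back: 32 − 24 = 8;  9 − 8 = 1;  -7 − 1 = -8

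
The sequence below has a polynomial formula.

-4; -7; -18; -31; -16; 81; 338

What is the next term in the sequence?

857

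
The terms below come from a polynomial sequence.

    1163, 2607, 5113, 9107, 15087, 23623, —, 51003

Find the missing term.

Using the first 6 terms:
First differences: 1444  2506  3994  5980  8536
Second differences: 1062  1488  1986  2556
Third differences: 426  498  570
Fourth differences: 72  72
Constant fourth difference = 72.
Extend forward: 570 + 72 = 642;  2556 + 642 = 3198;  8536 + 3198 = 11734;  23623 + 11734 = 35357

35357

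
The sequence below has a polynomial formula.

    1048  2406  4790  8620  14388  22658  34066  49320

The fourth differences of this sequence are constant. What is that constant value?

First differences: 1358, 2384, 3830, 5768, 8270, 11408, 15254
Second differences: 1026, 1446, 1938, 2502, 3138, 3846
Third differences: 420, 492, 564, 636, 708
Fourth differences: 72, 72, 72, 72

72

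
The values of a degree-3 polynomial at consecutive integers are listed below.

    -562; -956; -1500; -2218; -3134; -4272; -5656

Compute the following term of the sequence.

-394, -544, -718, -916, -1138, -1384
-150, -174, -198, -222, -246
-24, -24, -24, -24
Constant third difference = -24, so extend:
-246 − 24 = -270;  -1384 − 270 = -1654;  -5656 − 1654 = -7310

-7310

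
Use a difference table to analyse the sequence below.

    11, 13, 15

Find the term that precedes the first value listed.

9

First differences: 2  2
The first differences are constant at 2.
Work back: 11 − 2 = 9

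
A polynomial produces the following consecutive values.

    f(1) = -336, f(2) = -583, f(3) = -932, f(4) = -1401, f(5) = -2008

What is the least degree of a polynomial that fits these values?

First differences: -247, -349, -469, -607
Second differences: -102, -120, -138
Third differences: -18, -18
The third differences are constant, so the polynomial has degree 3.

3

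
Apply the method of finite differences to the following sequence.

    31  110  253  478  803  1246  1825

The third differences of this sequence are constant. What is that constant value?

18

D1: 79, 143, 225, 325, 443, 579
D2: 64, 82, 100, 118, 136
D3: 18, 18, 18, 18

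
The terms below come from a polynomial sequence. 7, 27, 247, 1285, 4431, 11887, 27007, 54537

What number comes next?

First differences: 20, 220, 1038, 3146, 7456, 15120, 27530
Second differences: 200, 818, 2108, 4310, 7664, 12410
Third differences: 618, 1290, 2202, 3354, 4746
Fourth differences: 672, 912, 1152, 1392
Fifth differences: 240, 240, 240
Constant fifth difference = 240, so extend:
1392 + 240 = 1632;  4746 + 1632 = 6378;  12410 + 6378 = 18788;  27530 + 18788 = 46318;  54537 + 46318 = 100855

100855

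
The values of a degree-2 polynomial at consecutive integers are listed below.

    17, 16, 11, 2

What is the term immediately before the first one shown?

14

-1, -5, -9
-4, -4
The second differences are constant at -4.
Work back: -1 + 4 = 3;  17 − 3 = 14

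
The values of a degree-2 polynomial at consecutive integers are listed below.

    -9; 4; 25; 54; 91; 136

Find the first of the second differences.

8

Δ: 13, 21, 29, 37, 45
Δ²: 8, 8, 8, 8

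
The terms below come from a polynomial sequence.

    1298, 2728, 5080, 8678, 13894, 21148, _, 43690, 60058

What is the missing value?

Using the first 6 terms:
1430, 2352, 3598, 5216, 7254
922, 1246, 1618, 2038
324, 372, 420
48, 48
Constant fourth difference = 48.
Extend forward: 420 + 48 = 468;  2038 + 468 = 2506;  7254 + 2506 = 9760;  21148 + 9760 = 30908

30908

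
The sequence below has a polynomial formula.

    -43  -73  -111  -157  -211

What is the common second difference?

First differences: -30, -38, -46, -54
Second differences: -8, -8, -8

-8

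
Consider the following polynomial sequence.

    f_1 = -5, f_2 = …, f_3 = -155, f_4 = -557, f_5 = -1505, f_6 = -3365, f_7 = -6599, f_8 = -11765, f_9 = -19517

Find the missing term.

Using the last 7 terms:
First differences: -402  -948  -1860  -3234  -5166  -7752
Second differences: -546  -912  -1374  -1932  -2586
Third differences: -366  -462  -558  -654
Fourth differences: -96  -96  -96
Constant fourth difference = -96.
Extend backward: -366 + 96 = -270;  -546 + 270 = -276;  -402 + 276 = -126;  -155 + 126 = -29

-29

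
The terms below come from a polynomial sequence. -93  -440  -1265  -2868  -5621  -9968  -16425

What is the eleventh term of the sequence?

Δ: -347, -825, -1603, -2753, -4347, -6457
Δ²: -478, -778, -1150, -1594, -2110
Δ³: -300, -372, -444, -516
Δ⁴: -72, -72, -72
Constant fourth difference = -72, so extend:
-516 − 72 = -588;  -2110 − 588 = -2698;  -6457 − 2698 = -9155;  -16425 − 9155 = -25580
-588 − 72 = -660;  -2698 − 660 = -3358;  -9155 − 3358 = -12513;  -25580 − 12513 = -38093
-660 − 72 = -732;  -3358 − 732 = -4090;  -12513 − 4090 = -16603;  -38093 − 16603 = -54696
-732 − 72 = -804;  -4090 − 804 = -4894;  -16603 − 4894 = -21497;  -54696 − 21497 = -76193

-76193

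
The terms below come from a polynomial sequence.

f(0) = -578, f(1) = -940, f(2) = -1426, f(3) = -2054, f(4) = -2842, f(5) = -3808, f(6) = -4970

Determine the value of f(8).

-7954

-362 , -486 , -628 , -788 , -966 , -1162
-124 , -142 , -160 , -178 , -196
-18 , -18 , -18 , -18
Third differences constant at -18.
-196 − 18 = -214;  -1162 − 214 = -1376;  -4970 − 1376 = -6346
-214 − 18 = -232;  -1376 − 232 = -1608;  -6346 − 1608 = -7954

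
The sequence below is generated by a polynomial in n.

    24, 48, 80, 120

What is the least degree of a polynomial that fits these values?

2

First differences: 24, 32, 40
Second differences: 8, 8
The second differences are constant, so the polynomial has degree 2.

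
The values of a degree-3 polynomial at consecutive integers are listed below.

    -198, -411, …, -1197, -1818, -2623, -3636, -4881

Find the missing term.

Using the last 5 terms:
Δ: -621  -805  -1013  -1245
Δ²: -184  -208  -232
Δ³: -24  -24
Constant third difference = -24.
Extend backward: -184 + 24 = -160;  -621 + 160 = -461;  -1197 + 461 = -736

-736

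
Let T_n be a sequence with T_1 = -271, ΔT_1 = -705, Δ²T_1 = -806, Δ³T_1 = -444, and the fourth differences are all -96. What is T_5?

-9799

Build the table forward from the leading diagonal:
Δ⁴: -96  -96  -96  -96  -96
Δ³: -444  -540  -636  -732  -828
Δ²: -806  -1250  -1790  -2426  -3158
Δ: -705  -1511  -2761  -4551  -6977
T: -271  -976  -2487  -5248  -9799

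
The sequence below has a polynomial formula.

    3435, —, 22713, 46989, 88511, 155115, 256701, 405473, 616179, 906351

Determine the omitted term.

Using the last 8 terms:
24276, 41522, 66604, 101586, 148772, 210706, 290172
17246, 25082, 34982, 47186, 61934, 79466
7836, 9900, 12204, 14748, 17532
2064, 2304, 2544, 2784
240, 240, 240
Constant fifth difference = 240.
Extend backward: 2064 − 240 = 1824;  7836 − 1824 = 6012;  17246 − 6012 = 11234;  24276 − 11234 = 13042;  22713 − 13042 = 9671

9671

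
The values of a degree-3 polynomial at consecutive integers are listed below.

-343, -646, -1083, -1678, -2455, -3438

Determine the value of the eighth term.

-303 , -437 , -595 , -777 , -983
-134 , -158 , -182 , -206
-24 , -24 , -24
The third differences are constant (-24).
-206 − 24 = -230;  -983 − 230 = -1213;  -3438 − 1213 = -4651
-230 − 24 = -254;  -1213 − 254 = -1467;  -4651 − 1467 = -6118

-6118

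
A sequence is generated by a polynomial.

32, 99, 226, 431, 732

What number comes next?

1147

67, 127, 205, 301
60, 78, 96
18, 18
Third differences constant at 18.
96 + 18 = 114;  301 + 114 = 415;  732 + 415 = 1147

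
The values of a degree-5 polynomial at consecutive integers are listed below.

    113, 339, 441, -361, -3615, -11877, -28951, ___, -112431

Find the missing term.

Using the first 7 terms:
Δ: 226  102  -802  -3254  -8262  -17074
Δ²: -124  -904  -2452  -5008  -8812
Δ³: -780  -1548  -2556  -3804
Δ⁴: -768  -1008  -1248
Δ⁵: -240  -240
Constant fifth difference = -240.
Extend forward: -1248 − 240 = -1488;  -3804 − 1488 = -5292;  -8812 − 5292 = -14104;  -17074 − 14104 = -31178;  -28951 − 31178 = -60129

-60129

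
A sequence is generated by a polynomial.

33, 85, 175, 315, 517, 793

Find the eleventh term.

3703

Δ: 52 , 90 , 140 , 202 , 276
Δ²: 38 , 50 , 62 , 74
Δ³: 12 , 12 , 12
Constant third difference = 12, so extend:
74 + 12 = 86;  276 + 86 = 362;  793 + 362 = 1155
86 + 12 = 98;  362 + 98 = 460;  1155 + 460 = 1615
98 + 12 = 110;  460 + 110 = 570;  1615 + 570 = 2185
110 + 12 = 122;  570 + 122 = 692;  2185 + 692 = 2877
122 + 12 = 134;  692 + 134 = 826;  2877 + 826 = 3703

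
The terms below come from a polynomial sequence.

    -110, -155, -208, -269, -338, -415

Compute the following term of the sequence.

D1: -45 , -53 , -61 , -69 , -77
D2: -8 , -8 , -8 , -8
Second differences constant at -8.
-77 − 8 = -85;  -415 − 85 = -500

-500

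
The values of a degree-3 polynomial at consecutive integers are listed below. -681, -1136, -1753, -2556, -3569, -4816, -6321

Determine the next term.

-8108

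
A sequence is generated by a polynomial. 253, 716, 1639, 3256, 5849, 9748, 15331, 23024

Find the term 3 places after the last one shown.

D1: 463, 923, 1617, 2593, 3899, 5583, 7693
D2: 460, 694, 976, 1306, 1684, 2110
D3: 234, 282, 330, 378, 426
D4: 48, 48, 48, 48
Fourth differences constant at 48.
426 + 48 = 474;  2110 + 474 = 2584;  7693 + 2584 = 10277;  23024 + 10277 = 33301
474 + 48 = 522;  2584 + 522 = 3106;  10277 + 3106 = 13383;  33301 + 13383 = 46684
522 + 48 = 570;  3106 + 570 = 3676;  13383 + 3676 = 17059;  46684 + 17059 = 63743

63743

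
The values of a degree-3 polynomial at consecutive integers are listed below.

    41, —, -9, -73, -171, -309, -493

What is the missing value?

Using the last 5 terms:
-64  -98  -138  -184
-34  -40  -46
-6  -6
Constant third difference = -6.
Extend backward: -34 + 6 = -28;  -64 + 28 = -36;  -9 + 36 = 27

27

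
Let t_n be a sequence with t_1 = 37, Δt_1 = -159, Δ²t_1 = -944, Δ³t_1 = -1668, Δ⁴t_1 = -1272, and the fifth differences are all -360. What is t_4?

Build the table forward from the leading diagonal:
D5: -360  -360  -360  -360
D4: -1272  -1632  -1992  -2352
D3: -1668  -2940  -4572  -6564
D2: -944  -2612  -5552  -10124
D1: -159  -1103  -3715  -9267
t: 37  -122  -1225  -4940

-4940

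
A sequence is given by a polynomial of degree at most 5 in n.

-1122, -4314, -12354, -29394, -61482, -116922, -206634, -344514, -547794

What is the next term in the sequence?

-837402

D1: -3192, -8040, -17040, -32088, -55440, -89712, -137880, -203280
D2: -4848, -9000, -15048, -23352, -34272, -48168, -65400
D3: -4152, -6048, -8304, -10920, -13896, -17232
D4: -1896, -2256, -2616, -2976, -3336
D5: -360, -360, -360, -360
The fifth differences are constant (-360).
-3336 − 360 = -3696;  -17232 − 3696 = -20928;  -65400 − 20928 = -86328;  -203280 − 86328 = -289608;  -547794 − 289608 = -837402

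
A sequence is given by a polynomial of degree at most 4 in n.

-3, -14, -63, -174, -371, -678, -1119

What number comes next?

First differences: -11 , -49 , -111 , -197 , -307 , -441
Second differences: -38 , -62 , -86 , -110 , -134
Third differences: -24 , -24 , -24 , -24
Third differences constant at -24.
-134 − 24 = -158;  -441 − 158 = -599;  -1119 − 599 = -1718

-1718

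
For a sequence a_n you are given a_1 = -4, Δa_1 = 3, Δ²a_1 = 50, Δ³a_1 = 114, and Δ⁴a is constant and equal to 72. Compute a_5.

836

Build the table forward from the leading diagonal:
Fourth differences: 72, 72, 72, 72, 72
Third differences: 114, 186, 258, 330, 402
Second differences: 50, 164, 350, 608, 938
First differences: 3, 53, 217, 567, 1175
a: -4, -1, 52, 269, 836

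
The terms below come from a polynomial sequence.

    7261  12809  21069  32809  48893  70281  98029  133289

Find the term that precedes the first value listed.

Δ: 5548  8260  11740  16084  21388  27748  35260
Δ²: 2712  3480  4344  5304  6360  7512
Δ³: 768  864  960  1056  1152
Δ⁴: 96  96  96  96
The fourth differences are constant at 96.
Work back: 768 − 96 = 672;  2712 − 672 = 2040;  5548 − 2040 = 3508;  7261 − 3508 = 3753

3753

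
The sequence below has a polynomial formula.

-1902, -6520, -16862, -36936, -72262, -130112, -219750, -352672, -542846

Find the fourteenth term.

-3044656

Δ: -4618, -10342, -20074, -35326, -57850, -89638, -132922, -190174
Δ²: -5724, -9732, -15252, -22524, -31788, -43284, -57252
Δ³: -4008, -5520, -7272, -9264, -11496, -13968
Δ⁴: -1512, -1752, -1992, -2232, -2472
Δ⁵: -240, -240, -240, -240
Constant fifth difference = -240, so extend:
-2472 − 240 = -2712;  -13968 − 2712 = -16680;  -57252 − 16680 = -73932;  -190174 − 73932 = -264106;  -542846 − 264106 = -806952
-2712 − 240 = -2952;  -16680 − 2952 = -19632;  -73932 − 19632 = -93564;  -264106 − 93564 = -357670;  -806952 − 357670 = -1164622
-2952 − 240 = -3192;  -19632 − 3192 = -22824;  -93564 − 22824 = -116388;  -357670 − 116388 = -474058;  -1164622 − 474058 = -1638680
-3192 − 240 = -3432;  -22824 − 3432 = -26256;  -116388 − 26256 = -142644;  -474058 − 142644 = -616702;  -1638680 − 616702 = -2255382
-3432 − 240 = -3672;  -26256 − 3672 = -29928;  -142644 − 29928 = -172572;  -616702 − 172572 = -789274;  -2255382 − 789274 = -3044656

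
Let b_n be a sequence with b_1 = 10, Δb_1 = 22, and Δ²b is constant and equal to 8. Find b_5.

Build the table forward from the leading diagonal:
Δ²: 8, 8, 8, 8, 8
Δ: 22, 30, 38, 46, 54
b: 10, 32, 62, 100, 146

146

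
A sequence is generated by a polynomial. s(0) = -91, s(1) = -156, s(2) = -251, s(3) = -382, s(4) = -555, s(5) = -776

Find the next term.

Δ: -65, -95, -131, -173, -221
Δ²: -30, -36, -42, -48
Δ³: -6, -6, -6
The third differences are constant (-6).
-48 − 6 = -54;  -221 − 54 = -275;  -776 − 275 = -1051

-1051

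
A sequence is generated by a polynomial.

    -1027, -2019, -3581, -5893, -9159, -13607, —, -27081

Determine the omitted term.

-19489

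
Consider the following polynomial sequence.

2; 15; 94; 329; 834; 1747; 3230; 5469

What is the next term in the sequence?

First differences: 13, 79, 235, 505, 913, 1483, 2239
Second differences: 66, 156, 270, 408, 570, 756
Third differences: 90, 114, 138, 162, 186
Fourth differences: 24, 24, 24, 24
Constant fourth difference = 24, so extend:
186 + 24 = 210;  756 + 210 = 966;  2239 + 966 = 3205;  5469 + 3205 = 8674

8674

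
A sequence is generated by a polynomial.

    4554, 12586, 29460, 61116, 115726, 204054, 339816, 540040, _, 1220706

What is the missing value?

825426

Using the first 8 terms:
D1: 8032  16874  31656  54610  88328  135762  200224
D2: 8842  14782  22954  33718  47434  64462
D3: 5940  8172  10764  13716  17028
D4: 2232  2592  2952  3312
D5: 360  360  360
Constant fifth difference = 360.
Extend forward: 3312 + 360 = 3672;  17028 + 3672 = 20700;  64462 + 20700 = 85162;  200224 + 85162 = 285386;  540040 + 285386 = 825426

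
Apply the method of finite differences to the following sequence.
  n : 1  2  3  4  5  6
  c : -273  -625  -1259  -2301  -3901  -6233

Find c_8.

-13909

First differences: -352, -634, -1042, -1600, -2332
Second differences: -282, -408, -558, -732
Third differences: -126, -150, -174
Fourth differences: -24, -24
Fourth differences constant at -24.
-174 − 24 = -198;  -732 − 198 = -930;  -2332 − 930 = -3262;  -6233 − 3262 = -9495
-198 − 24 = -222;  -930 − 222 = -1152;  -3262 − 1152 = -4414;  -9495 − 4414 = -13909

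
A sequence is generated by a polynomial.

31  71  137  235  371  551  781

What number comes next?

D1: 40, 66, 98, 136, 180, 230
D2: 26, 32, 38, 44, 50
D3: 6, 6, 6, 6
Third differences constant at 6.
50 + 6 = 56;  230 + 56 = 286;  781 + 286 = 1067

1067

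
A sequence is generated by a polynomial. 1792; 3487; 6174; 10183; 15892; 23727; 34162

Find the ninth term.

D1: 1695 , 2687 , 4009 , 5709 , 7835 , 10435
D2: 992 , 1322 , 1700 , 2126 , 2600
D3: 330 , 378 , 426 , 474
D4: 48 , 48 , 48
Fourth differences constant at 48.
474 + 48 = 522;  2600 + 522 = 3122;  10435 + 3122 = 13557;  34162 + 13557 = 47719
522 + 48 = 570;  3122 + 570 = 3692;  13557 + 3692 = 17249;  47719 + 17249 = 64968

64968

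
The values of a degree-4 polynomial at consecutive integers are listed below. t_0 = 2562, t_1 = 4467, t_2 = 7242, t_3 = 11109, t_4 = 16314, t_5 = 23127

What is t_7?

42777

1905 , 2775 , 3867 , 5205 , 6813
870 , 1092 , 1338 , 1608
222 , 246 , 270
24 , 24
The fourth differences are constant (24).
270 + 24 = 294;  1608 + 294 = 1902;  6813 + 1902 = 8715;  23127 + 8715 = 31842
294 + 24 = 318;  1902 + 318 = 2220;  8715 + 2220 = 10935;  31842 + 10935 = 42777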